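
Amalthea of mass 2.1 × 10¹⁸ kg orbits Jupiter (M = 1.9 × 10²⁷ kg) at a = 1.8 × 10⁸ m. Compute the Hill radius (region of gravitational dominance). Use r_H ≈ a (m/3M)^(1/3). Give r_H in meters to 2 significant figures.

1.3 × 10⁵ m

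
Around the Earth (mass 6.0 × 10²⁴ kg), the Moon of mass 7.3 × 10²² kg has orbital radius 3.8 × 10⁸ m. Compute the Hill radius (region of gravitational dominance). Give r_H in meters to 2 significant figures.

6.1 × 10⁷ m

r_H ≈ a (m/3M)^(1/3)
    = (3.8 × 10⁸) × (7.3 × 10²² / (3 × 6.0 × 10²⁴))^(1/3)
    = 6.1 × 10⁷ m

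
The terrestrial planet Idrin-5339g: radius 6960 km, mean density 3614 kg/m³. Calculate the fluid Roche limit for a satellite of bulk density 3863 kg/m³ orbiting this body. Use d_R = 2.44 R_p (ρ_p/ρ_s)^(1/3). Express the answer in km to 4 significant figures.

d_R = 2.44 × 6960 km × (3614/3863)^(1/3)
    = 16610 km

16610 km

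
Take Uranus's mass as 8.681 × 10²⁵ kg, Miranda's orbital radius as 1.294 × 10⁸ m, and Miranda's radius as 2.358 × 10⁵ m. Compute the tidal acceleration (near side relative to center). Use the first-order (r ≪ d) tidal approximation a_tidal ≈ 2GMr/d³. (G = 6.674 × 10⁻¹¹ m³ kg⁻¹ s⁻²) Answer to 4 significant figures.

1.261 × 10⁻³ m/s²

Δa = 2GMr/d³
   = 2 × (6.674 × 10⁻¹¹) × (8.681 × 10²⁵) × (2.358 × 10⁵) / (1.294 × 10⁸)³
   = 1.261 × 10⁻³ m/s²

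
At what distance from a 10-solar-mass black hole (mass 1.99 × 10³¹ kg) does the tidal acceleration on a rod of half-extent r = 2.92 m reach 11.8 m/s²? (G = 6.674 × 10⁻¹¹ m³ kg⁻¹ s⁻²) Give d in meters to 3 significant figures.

8.69 × 10⁶ m

2GMr/d³ = a_tidal  ⇒  d = (2GMr / a_tidal)^(1/3)
d = (2 × 6.674×10⁻¹¹ × (1.99 × 10³¹) × (2.92) / (11.8))^(1/3)
  = 8.69 × 10⁶ m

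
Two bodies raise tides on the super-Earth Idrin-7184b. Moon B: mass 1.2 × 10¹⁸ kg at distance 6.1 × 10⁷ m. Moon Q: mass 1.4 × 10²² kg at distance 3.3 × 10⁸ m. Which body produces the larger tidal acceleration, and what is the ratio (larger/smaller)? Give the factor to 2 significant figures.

Tidal stretch scales as M/d³; compute that for each body.
Moon B: (1.2 × 10¹⁸) / (6.1 × 10⁷)³ = 5.287 × 10⁻⁶
Moon Q: (1.4 × 10²²) / (3.3 × 10⁸)³ = 3.896 × 10⁻⁴
Ratio (larger/smaller) = 74

Moon Q, by a factor of ≈ 74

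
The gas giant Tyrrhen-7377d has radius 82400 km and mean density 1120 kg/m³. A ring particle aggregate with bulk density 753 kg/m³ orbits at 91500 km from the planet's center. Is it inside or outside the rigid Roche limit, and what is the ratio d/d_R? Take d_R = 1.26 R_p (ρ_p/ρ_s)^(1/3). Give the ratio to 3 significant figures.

d_R = 1.26 × (82400 km) × (1120/753)^(1/3) = 1.185 × 10⁵ km
d/d_R = (91500) / (1.185 × 10⁵) = 0.772
Since d/d_R < 1, the body is inside the Roche limit.

inside; d/d_R ≈ 0.772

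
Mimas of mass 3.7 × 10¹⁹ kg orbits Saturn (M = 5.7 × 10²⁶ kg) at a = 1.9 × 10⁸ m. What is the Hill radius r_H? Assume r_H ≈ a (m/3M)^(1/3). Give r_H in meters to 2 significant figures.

r_H ≈ a (m/3M)^(1/3)
    = (1.9 × 10⁸) × (3.7 × 10¹⁹ / (3 × 5.7 × 10²⁶))^(1/3)
    = 5.3 × 10⁵ m

5.3 × 10⁵ m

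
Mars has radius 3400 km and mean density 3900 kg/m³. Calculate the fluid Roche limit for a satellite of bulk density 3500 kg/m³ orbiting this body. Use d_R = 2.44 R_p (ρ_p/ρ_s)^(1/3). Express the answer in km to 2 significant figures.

d_R = 2.44 × 3400 km × (3900/3500)^(1/3)
    = 8600 km

8600 km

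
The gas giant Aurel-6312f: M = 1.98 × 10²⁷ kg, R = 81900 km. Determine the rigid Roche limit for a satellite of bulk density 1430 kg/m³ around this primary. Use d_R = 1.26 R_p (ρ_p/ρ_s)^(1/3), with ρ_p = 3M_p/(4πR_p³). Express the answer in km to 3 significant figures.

ρ_p = 3M_p/(4πR_p³) = 3 × (1.98 × 10²⁷) / (4π × (8.19 × 10⁷ m)³) = 860 kg/m³
d_R = 1.26 × 81900 km × (860/1430)^(1/3)
    = 87100 km

87100 km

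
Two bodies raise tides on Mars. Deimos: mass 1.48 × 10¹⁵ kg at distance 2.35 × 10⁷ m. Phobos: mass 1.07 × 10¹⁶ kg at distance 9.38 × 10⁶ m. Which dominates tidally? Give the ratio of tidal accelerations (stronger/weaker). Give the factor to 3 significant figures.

Compare M/d³ for the two perturbers:
Deimos: (1.48 × 10¹⁵) / (2.35 × 10⁷)³ = 1.140 × 10⁻⁷
Phobos: (1.07 × 10¹⁶) / (9.38 × 10⁶)³ = 1.297 × 10⁻⁵
Ratio (larger/smaller) = 114

Phobos, by a factor of ≈ 114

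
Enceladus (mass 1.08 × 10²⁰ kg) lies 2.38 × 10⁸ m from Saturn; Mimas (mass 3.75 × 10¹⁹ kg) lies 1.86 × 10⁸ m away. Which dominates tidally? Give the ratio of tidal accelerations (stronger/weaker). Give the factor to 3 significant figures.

Enceladus, by a factor of ≈ 1.37

Compare M/d³ for the two perturbers:
Enceladus: (1.08 × 10²⁰) / (2.38 × 10⁸)³ = 8.011 × 10⁻⁶
Mimas: (3.75 × 10¹⁹) / (1.86 × 10⁸)³ = 5.828 × 10⁻⁶
Ratio (larger/smaller) = 1.37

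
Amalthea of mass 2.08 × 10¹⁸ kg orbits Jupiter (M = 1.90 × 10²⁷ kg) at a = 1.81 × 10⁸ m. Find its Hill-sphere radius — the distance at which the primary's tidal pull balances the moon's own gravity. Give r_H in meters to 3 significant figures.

1.29 × 10⁵ m

r_H ≈ a (m/3M)^(1/3)
    = (1.81 × 10⁸) × (2.08 × 10¹⁸ / (3 × 1.90 × 10²⁷))^(1/3)
    = 1.29 × 10⁵ m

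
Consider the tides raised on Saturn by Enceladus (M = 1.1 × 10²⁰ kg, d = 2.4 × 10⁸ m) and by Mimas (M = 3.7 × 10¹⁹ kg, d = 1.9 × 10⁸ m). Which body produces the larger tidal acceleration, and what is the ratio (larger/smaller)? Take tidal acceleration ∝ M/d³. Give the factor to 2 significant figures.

Compare M/d³ for the two perturbers:
Enceladus: (1.1 × 10²⁰) / (2.4 × 10⁸)³ = 7.957 × 10⁻⁶
Mimas: (3.7 × 10¹⁹) / (1.9 × 10⁸)³ = 5.394 × 10⁻⁶
Ratio (larger/smaller) = 1.5

Enceladus, by a factor of ≈ 1.5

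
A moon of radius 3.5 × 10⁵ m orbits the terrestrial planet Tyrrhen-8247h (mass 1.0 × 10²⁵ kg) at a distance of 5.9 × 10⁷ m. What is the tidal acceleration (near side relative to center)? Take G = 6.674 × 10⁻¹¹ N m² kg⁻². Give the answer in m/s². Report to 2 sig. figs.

2.3 × 10⁻³ m/s²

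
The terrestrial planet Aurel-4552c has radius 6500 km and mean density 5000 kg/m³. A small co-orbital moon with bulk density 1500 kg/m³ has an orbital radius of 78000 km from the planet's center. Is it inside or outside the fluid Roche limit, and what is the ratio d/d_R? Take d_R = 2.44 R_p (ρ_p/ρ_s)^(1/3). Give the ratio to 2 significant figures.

outside; d/d_R ≈ 3.3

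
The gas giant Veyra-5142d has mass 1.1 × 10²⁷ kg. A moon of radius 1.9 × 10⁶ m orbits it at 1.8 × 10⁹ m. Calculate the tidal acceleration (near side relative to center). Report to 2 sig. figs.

Δg = 2GMr/d³
   = 2 × (6.674 × 10⁻¹¹) × (1.1 × 10²⁷) × (1.9 × 10⁶) / (1.8 × 10⁹)³
   = 4.8 × 10⁻⁵ m/s²

4.8 × 10⁻⁵ m/s²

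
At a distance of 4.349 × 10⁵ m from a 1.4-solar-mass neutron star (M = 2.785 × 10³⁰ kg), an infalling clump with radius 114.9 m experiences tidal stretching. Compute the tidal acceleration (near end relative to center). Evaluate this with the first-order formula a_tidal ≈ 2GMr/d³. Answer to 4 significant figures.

a_tidal = 2GMr/d³
        = 2 × (6.674 × 10⁻¹¹) × (2.785 × 10³⁰) × (114.9) / (4.349 × 10⁵)³
        = 5.193 × 10⁵ m/s²

5.193 × 10⁵ m/s²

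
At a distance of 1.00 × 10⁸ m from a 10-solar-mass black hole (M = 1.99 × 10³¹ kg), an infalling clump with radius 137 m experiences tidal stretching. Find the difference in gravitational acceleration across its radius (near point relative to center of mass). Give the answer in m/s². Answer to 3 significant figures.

3.64 × 10⁻¹ m/s²

Δg = 2GMr/d³
   = 2 × (6.674 × 10⁻¹¹) × (1.99 × 10³¹) × (137) / (1.00 × 10⁸)³
   = 3.64 × 10⁻¹ m/s²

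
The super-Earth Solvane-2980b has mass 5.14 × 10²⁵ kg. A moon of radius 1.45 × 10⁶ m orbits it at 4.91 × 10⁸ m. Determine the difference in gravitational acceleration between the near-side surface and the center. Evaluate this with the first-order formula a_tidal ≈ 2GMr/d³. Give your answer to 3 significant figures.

Δg = 2GMr/d³
   = 2 × (6.674 × 10⁻¹¹) × (5.14 × 10²⁵) × (1.45 × 10⁶) / (4.91 × 10⁸)³
   = 8.40 × 10⁻⁵ m/s²

8.40 × 10⁻⁵ m/s²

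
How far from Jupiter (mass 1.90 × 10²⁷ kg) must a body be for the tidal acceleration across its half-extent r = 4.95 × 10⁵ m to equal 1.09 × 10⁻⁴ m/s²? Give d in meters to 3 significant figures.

1.05 × 10⁹ m

2GMr/d³ = a_tidal  ⇒  d = (2GMr / a_tidal)^(1/3)
d = (2 × 6.674×10⁻¹¹ × (1.90 × 10²⁷) × (4.95 × 10⁵) / (1.09 × 10⁻⁴))^(1/3)
  = 1.05 × 10⁹ m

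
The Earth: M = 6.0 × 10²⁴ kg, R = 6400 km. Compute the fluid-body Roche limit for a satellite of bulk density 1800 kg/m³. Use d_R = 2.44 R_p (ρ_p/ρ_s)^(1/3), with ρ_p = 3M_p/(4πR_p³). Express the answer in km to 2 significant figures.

23000 km

ρ_p = 3M_p/(4πR_p³) = 3 × (6.0 × 10²⁴) / (4π × (6.4 × 10⁶ m)³) = 5500 kg/m³
d_R = 2.44 × 6400 km × (5500/1800)^(1/3)
    = 23000 km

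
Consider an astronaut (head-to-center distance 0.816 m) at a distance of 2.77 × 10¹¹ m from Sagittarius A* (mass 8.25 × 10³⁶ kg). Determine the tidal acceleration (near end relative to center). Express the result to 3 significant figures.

The tidal stretch is the gradient of GM/d² times the body's extent r, hence the 1/d³ dependence.
Δa = 2GMr/d³
   = 2 × (6.674 × 10⁻¹¹) × (8.25 × 10³⁶) × (0.816) / (2.77 × 10¹¹)³
   = 4.23 × 10⁻⁸ m/s²

4.23 × 10⁻⁸ m/s²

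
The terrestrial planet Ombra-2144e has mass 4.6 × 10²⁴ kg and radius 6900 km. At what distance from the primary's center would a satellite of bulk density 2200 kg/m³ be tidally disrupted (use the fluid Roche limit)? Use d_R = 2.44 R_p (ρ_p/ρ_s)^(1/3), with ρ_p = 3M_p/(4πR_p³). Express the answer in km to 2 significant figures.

19000 km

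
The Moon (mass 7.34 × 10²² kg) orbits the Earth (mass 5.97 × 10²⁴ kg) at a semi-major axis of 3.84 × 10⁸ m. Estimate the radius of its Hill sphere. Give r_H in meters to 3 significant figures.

6.15 × 10⁷ m

r_H ≈ a (m/3M)^(1/3)
    = (3.84 × 10⁸) × (7.34 × 10²² / (3 × 5.97 × 10²⁴))^(1/3)
    = 6.15 × 10⁷ m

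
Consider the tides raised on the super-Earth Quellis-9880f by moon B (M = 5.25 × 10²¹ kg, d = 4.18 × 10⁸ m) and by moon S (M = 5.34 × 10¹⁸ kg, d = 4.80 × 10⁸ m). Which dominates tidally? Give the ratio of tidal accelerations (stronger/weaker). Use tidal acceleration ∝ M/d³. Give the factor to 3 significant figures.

The tide-raising term goes as M/d³ (the gradient of a 1/d² field).
Moon B: (5.25 × 10²¹) / (4.18 × 10⁸)³ = 7.188 × 10⁻⁵
Moon S: (5.34 × 10¹⁸) / (4.80 × 10⁸)³ = 4.829 × 10⁻⁸
Ratio (larger/smaller) = 1490

Moon B, by a factor of ≈ 1490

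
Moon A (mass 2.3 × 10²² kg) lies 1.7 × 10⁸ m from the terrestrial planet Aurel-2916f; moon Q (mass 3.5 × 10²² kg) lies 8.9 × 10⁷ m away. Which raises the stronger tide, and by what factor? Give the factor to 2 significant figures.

Compare M/d³ for the two perturbers:
Moon A: (2.3 × 10²²) / (1.7 × 10⁸)³ = 4.681 × 10⁻³
Moon Q: (3.5 × 10²²) / (8.9 × 10⁷)³ = 4.965 × 10⁻²
Ratio (larger/smaller) = 11

Moon Q, by a factor of ≈ 11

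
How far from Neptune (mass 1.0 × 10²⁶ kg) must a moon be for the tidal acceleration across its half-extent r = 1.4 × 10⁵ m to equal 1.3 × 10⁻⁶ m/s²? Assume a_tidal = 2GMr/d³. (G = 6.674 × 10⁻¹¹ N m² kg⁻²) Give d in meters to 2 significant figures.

2GMr/d³ = a_tidal  ⇒  d = (2GMr / a_tidal)^(1/3)
d = (2 × 6.674×10⁻¹¹ × (1.0 × 10²⁶) × (1.4 × 10⁵) / (1.3 × 10⁻⁶))^(1/3)
  = 1.1 × 10⁹ m

1.1 × 10⁹ m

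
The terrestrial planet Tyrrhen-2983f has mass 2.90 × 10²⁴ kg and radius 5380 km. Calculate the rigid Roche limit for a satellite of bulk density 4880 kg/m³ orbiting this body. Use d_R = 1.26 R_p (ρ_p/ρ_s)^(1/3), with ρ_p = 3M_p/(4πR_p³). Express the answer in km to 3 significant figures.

ρ_p = 3M_p/(4πR_p³) = 3 × (2.90 × 10²⁴) / (4π × (5.38 × 10⁶ m)³) = 4450 kg/m³
d_R = 1.26 × 5380 km × (4450/4880)^(1/3)
    = 6570 km

6570 km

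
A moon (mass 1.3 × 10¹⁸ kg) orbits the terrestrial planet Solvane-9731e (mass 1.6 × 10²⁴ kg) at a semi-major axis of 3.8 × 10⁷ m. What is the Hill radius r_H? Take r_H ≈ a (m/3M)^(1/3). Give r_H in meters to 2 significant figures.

2.5 × 10⁵ m

r_H ≈ a (m/3M)^(1/3)
    = (3.8 × 10⁷) × (1.3 × 10¹⁸ / (3 × 1.6 × 10²⁴))^(1/3)
    = 2.5 × 10⁵ m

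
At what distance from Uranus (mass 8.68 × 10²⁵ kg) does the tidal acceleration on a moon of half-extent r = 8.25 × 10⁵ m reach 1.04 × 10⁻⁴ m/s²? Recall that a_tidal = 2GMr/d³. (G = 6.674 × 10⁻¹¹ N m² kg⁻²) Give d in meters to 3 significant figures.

2GMr/d³ = a_tidal  ⇒  d = (2GMr / a_tidal)^(1/3)
d = (2 × 6.674×10⁻¹¹ × (8.68 × 10²⁵) × (8.25 × 10⁵) / (1.04 × 10⁻⁴))^(1/3)
  = 4.51 × 10⁸ m

4.51 × 10⁸ m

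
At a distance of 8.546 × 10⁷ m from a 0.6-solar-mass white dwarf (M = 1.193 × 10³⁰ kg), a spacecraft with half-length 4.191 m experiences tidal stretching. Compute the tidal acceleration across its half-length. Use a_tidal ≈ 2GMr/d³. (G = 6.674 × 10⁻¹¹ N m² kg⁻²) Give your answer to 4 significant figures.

Differencing GM/(d−r)² and GM/d² to first order in r/d gives 2GMr/d³.
a_tidal = 2GMr/d³
        = 2 × (6.674 × 10⁻¹¹) × (1.193 × 10³⁰) × (4.191) / (8.546 × 10⁷)³
        = 1.069 × 10⁻³ m/s²

1.069 × 10⁻³ m/s²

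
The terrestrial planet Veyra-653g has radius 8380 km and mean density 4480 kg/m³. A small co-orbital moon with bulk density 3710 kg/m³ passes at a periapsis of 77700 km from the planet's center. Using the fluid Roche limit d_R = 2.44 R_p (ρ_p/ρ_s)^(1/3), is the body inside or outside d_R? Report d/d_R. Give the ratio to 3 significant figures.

outside; d/d_R ≈ 3.57

d_R = 2.44 × (8380 km) × (4480/3710)^(1/3) = 21770 km
d/d_R = (77700) / (21770) = 3.57
Since d/d_R > 1, the body is outside the Roche limit.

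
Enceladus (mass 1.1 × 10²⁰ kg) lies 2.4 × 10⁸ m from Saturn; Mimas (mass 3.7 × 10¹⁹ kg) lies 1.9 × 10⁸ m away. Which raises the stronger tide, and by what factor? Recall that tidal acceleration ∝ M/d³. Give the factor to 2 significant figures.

Tidal stretch scales as M/d³; compute that for each body.
Enceladus: (1.1 × 10²⁰) / (2.4 × 10⁸)³ = 7.957 × 10⁻⁶
Mimas: (3.7 × 10¹⁹) / (1.9 × 10⁸)³ = 5.394 × 10⁻⁶
Ratio (larger/smaller) = 1.5

Enceladus, by a factor of ≈ 1.5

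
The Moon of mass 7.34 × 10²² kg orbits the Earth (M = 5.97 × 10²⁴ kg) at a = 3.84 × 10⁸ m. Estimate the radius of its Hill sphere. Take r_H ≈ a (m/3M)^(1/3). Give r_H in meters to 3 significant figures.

6.15 × 10⁷ m

r_H ≈ a (m/3M)^(1/3)
    = (3.84 × 10⁸) × (7.34 × 10²² / (3 × 5.97 × 10²⁴))^(1/3)
    = 6.15 × 10⁷ m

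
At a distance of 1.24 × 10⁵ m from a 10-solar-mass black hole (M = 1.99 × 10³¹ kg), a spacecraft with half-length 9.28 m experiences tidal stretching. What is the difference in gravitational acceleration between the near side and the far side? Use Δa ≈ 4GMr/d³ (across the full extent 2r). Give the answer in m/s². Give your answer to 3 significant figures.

Δa = 4GMr/d³
   = 4 × (6.674 × 10⁻¹¹) × (1.99 × 10³¹) × (9.28) / (1.24 × 10⁵)³
   = 2.59 × 10⁷ m/s²

2.59 × 10⁷ m/s²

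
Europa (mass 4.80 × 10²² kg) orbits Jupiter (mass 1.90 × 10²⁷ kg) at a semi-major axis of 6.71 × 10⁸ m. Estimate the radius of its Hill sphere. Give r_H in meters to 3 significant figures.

r_H ≈ a (m/3M)^(1/3)
    = (6.71 × 10⁸) × (4.80 × 10²² / (3 × 1.90 × 10²⁷))^(1/3)
    = 1.37 × 10⁷ m

1.37 × 10⁷ m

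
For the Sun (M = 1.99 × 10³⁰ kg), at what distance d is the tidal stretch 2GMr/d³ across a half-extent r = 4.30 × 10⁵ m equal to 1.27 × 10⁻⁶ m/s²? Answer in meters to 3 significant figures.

2GMr/d³ = a_tidal  ⇒  d = (2GMr / a_tidal)^(1/3)
d = (2 × 6.674×10⁻¹¹ × (1.99 × 10³⁰) × (4.30 × 10⁵) / (1.27 × 10⁻⁶))^(1/3)
  = 4.48 × 10¹⁰ m

4.48 × 10¹⁰ m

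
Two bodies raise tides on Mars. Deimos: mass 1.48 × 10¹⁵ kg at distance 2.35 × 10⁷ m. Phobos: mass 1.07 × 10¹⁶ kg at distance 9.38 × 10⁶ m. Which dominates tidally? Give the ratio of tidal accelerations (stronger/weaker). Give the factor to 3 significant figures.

Tidal stretch scales as M/d³; compute that for each body.
Deimos: (1.48 × 10¹⁵) / (2.35 × 10⁷)³ = 1.140 × 10⁻⁷
Phobos: (1.07 × 10¹⁶) / (9.38 × 10⁶)³ = 1.297 × 10⁻⁵
Ratio (larger/smaller) = 114

Phobos, by a factor of ≈ 114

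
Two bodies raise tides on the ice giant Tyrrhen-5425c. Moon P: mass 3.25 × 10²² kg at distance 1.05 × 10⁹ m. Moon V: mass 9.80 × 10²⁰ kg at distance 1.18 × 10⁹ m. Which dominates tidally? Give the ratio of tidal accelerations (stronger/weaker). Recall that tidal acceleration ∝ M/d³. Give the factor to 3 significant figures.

Moon P, by a factor of ≈ 47.1

Compare M/d³ for the two perturbers:
Moon P: (3.25 × 10²²) / (1.05 × 10⁹)³ = 2.807 × 10⁻⁵
Moon V: (9.80 × 10²⁰) / (1.18 × 10⁹)³ = 5.965 × 10⁻⁷
Ratio (larger/smaller) = 47.1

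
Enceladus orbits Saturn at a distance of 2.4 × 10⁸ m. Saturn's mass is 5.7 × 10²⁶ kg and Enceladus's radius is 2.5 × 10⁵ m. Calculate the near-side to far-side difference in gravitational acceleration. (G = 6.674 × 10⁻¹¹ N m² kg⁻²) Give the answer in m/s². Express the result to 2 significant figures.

2.8 × 10⁻³ m/s²

Differencing GM/(d−r)² and GM/(d+r)² to first order in r/d gives 4GMr/d³.
Δg = 4GMr/d³
   = 4 × (6.674 × 10⁻¹¹) × (5.7 × 10²⁶) × (2.5 × 10⁵) / (2.4 × 10⁸)³
   = 2.8 × 10⁻³ m/s²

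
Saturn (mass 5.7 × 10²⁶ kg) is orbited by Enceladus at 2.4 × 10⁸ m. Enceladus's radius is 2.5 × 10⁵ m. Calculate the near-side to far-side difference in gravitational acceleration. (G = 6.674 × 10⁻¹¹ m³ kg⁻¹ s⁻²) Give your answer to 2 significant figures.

The field gradient is 2GM/d³; across the full diameter 2r the difference is 4GMr/d³.
Δg = 4GMr/d³
   = 4 × (6.674 × 10⁻¹¹) × (5.7 × 10²⁶) × (2.5 × 10⁵) / (2.4 × 10⁸)³
   = 2.8 × 10⁻³ m/s²

2.8 × 10⁻³ m/s²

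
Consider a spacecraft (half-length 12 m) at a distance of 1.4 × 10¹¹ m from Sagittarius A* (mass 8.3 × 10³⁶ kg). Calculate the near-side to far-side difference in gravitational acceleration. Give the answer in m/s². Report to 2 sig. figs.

9.7 × 10⁻⁶ m/s²

Δa = 4GMr/d³
   = 4 × (6.674 × 10⁻¹¹) × (8.3 × 10³⁶) × (12) / (1.4 × 10¹¹)³
   = 9.7 × 10⁻⁶ m/s²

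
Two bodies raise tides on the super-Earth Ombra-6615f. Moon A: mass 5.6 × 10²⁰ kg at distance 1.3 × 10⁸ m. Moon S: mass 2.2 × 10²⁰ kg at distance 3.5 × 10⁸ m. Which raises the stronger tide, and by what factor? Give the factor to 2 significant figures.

The tide-raising term goes as M/d³ (the gradient of a 1/d² field).
Moon A: (5.6 × 10²⁰) / (1.3 × 10⁸)³ = 2.549 × 10⁻⁴
Moon S: (2.2 × 10²⁰) / (3.5 × 10⁸)³ = 5.131 × 10⁻⁶
Ratio (larger/smaller) = 50

Moon A, by a factor of ≈ 50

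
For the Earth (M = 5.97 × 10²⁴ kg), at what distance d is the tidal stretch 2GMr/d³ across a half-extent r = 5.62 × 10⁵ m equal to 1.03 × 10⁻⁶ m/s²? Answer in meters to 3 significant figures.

7.58 × 10⁸ m

2GMr/d³ = a_tidal  ⇒  d = (2GMr / a_tidal)^(1/3)
d = (2 × 6.674×10⁻¹¹ × (5.97 × 10²⁴) × (5.62 × 10⁵) / (1.03 × 10⁻⁶))^(1/3)
  = 7.58 × 10⁸ m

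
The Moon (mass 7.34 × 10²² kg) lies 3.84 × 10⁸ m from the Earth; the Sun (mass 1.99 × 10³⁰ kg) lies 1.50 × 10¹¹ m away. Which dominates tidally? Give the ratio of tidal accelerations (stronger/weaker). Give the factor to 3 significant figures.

Tidal stretch scales as M/d³; compute that for each body.
The Moon: (7.34 × 10²²) / (3.84 × 10⁸)³ = 1.296 × 10⁻³
The Sun: (1.99 × 10³⁰) / (1.50 × 10¹¹)³ = 5.896 × 10⁻⁴
Ratio (larger/smaller) = 2.20

The Moon, by a factor of ≈ 2.20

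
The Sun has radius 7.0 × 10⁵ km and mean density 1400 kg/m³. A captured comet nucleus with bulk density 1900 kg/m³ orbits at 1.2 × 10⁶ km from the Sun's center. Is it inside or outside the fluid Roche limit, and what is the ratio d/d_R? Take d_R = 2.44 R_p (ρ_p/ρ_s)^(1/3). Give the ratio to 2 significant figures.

d_R = 2.44 × (7.0 × 10⁵ km) × (1400/1900)^(1/3) = 1.543 × 10⁶ km
d/d_R = (1.2 × 10⁶) / (1.543 × 10⁶) = 0.78
Since d/d_R < 1, the body is inside the Roche limit.

inside; d/d_R ≈ 0.78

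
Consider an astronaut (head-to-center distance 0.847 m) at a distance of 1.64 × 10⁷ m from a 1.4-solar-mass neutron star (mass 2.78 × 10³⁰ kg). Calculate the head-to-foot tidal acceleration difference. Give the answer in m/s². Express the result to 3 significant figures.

1.43 × 10⁻¹ m/s²

a_tidal = 4GMr/d³
        = 4 × (6.674 × 10⁻¹¹) × (2.78 × 10³⁰) × (0.847) / (1.64 × 10⁷)³
        = 1.43 × 10⁻¹ m/s²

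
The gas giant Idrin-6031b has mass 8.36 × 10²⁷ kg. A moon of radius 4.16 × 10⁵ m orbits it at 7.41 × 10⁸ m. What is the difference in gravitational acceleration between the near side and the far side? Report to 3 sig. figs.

2.28 × 10⁻³ m/s²

a_tidal = 4GMr/d³
        = 4 × (6.674 × 10⁻¹¹) × (8.36 × 10²⁷) × (4.16 × 10⁵) / (7.41 × 10⁸)³
        = 2.28 × 10⁻³ m/s²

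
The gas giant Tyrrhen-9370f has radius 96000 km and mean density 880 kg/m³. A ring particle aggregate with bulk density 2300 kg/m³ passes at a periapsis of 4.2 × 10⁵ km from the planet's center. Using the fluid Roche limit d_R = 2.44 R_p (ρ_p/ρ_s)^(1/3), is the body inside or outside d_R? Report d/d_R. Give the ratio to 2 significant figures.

d_R = 2.44 × (96000 km) × (880/2300)^(1/3) = 1.701 × 10⁵ km
d/d_R = (4.2 × 10⁵) / (1.701 × 10⁵) = 2.5
Since d/d_R > 1, the body is outside the Roche limit.

outside; d/d_R ≈ 2.5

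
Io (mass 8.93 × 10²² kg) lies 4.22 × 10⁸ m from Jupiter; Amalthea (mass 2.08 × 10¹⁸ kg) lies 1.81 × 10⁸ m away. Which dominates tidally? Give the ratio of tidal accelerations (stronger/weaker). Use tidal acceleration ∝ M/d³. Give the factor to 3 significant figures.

Tidal stretch scales as M/d³; compute that for each body.
Io: (8.93 × 10²²) / (4.22 × 10⁸)³ = 1.188 × 10⁻³
Amalthea: (2.08 × 10¹⁸) / (1.81 × 10⁸)³ = 3.508 × 10⁻⁷
Ratio (larger/smaller) = 3390

Io, by a factor of ≈ 3390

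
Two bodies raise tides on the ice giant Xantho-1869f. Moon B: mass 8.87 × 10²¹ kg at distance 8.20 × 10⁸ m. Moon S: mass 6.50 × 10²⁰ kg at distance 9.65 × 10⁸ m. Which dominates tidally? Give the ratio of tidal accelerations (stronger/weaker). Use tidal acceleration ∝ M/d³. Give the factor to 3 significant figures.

Moon B, by a factor of ≈ 22.2

The tide-raising term goes as M/d³ (the gradient of a 1/d² field).
Moon B: (8.87 × 10²¹) / (8.20 × 10⁸)³ = 1.609 × 10⁻⁵
Moon S: (6.50 × 10²⁰) / (9.65 × 10⁸)³ = 7.233 × 10⁻⁷
Ratio (larger/smaller) = 22.2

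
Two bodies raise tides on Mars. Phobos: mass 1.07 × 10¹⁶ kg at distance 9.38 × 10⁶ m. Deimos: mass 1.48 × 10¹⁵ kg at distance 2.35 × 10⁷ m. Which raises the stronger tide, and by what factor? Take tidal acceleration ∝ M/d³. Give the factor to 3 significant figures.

Phobos, by a factor of ≈ 114

Compare M/d³ for the two perturbers:
Phobos: (1.07 × 10¹⁶) / (9.38 × 10⁶)³ = 1.297 × 10⁻⁵
Deimos: (1.48 × 10¹⁵) / (2.35 × 10⁷)³ = 1.140 × 10⁻⁷
Ratio (larger/smaller) = 114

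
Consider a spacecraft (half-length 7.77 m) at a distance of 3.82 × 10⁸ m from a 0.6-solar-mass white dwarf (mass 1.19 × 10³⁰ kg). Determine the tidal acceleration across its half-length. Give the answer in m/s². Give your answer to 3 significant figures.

Differencing GM/(d−r)² and GM/d² to first order in r/d gives 2GMr/d³.
Δa = 2GMr/d³
   = 2 × (6.674 × 10⁻¹¹) × (1.19 × 10³⁰) × (7.77) / (3.82 × 10⁸)³
   = 2.21 × 10⁻⁵ m/s²

2.21 × 10⁻⁵ m/s²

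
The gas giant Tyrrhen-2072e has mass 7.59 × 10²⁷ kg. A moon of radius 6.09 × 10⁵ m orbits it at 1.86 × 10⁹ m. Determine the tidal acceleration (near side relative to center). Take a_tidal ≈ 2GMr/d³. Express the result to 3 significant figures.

9.59 × 10⁻⁵ m/s²

a_tidal = 2GMr/d³
        = 2 × (6.674 × 10⁻¹¹) × (7.59 × 10²⁷) × (6.09 × 10⁵) / (1.86 × 10⁹)³
        = 9.59 × 10⁻⁵ m/s²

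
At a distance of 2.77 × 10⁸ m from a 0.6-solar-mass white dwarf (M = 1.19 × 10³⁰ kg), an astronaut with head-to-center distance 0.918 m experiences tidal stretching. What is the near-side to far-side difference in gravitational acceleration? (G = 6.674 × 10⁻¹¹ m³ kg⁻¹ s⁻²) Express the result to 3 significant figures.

1.37 × 10⁻⁵ m/s²

Near-to-far spans 2r, so the tidal difference is twice the near-to-center value: 4GMr/d³.
a_tidal = 4GMr/d³
        = 4 × (6.674 × 10⁻¹¹) × (1.19 × 10³⁰) × (0.918) / (2.77 × 10⁸)³
        = 1.37 × 10⁻⁵ m/s²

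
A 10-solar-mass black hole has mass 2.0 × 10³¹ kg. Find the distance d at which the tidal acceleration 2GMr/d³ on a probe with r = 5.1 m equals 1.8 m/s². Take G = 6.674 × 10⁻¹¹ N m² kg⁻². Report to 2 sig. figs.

2.0 × 10⁷ m

2GMr/d³ = a_tidal  ⇒  d = (2GMr / a_tidal)^(1/3)
d = (2 × 6.674×10⁻¹¹ × (2.0 × 10³¹) × (5.1) / (1.8))^(1/3)
  = 2.0 × 10⁷ m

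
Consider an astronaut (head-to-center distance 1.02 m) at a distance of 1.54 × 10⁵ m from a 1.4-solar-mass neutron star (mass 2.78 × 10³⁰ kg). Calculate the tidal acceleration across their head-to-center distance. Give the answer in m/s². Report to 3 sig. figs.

1.04 × 10⁵ m/s²

Since r ≪ d, expand the inverse-square field across one radius to get the leading 2GMr/d³ term.
Δa = 2GMr/d³
   = 2 × (6.674 × 10⁻¹¹) × (2.78 × 10³⁰) × (1.02) / (1.54 × 10⁵)³
   = 1.04 × 10⁵ m/s²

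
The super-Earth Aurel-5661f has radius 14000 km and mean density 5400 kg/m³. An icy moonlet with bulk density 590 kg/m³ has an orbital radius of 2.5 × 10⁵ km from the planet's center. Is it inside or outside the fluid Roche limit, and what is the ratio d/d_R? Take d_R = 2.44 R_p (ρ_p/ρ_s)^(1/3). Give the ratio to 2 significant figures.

outside; d/d_R ≈ 3.5

d_R = 2.44 × (14000 km) × (5400/590)^(1/3) = 71450 km
d/d_R = (2.5 × 10⁵) / (71450) = 3.5
Since d/d_R > 1, the body is outside the Roche limit.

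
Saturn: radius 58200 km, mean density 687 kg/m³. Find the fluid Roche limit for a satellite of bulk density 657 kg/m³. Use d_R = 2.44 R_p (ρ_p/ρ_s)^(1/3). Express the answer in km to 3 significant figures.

1.44 × 10⁵ km

d_R = 2.44 × 58200 km × (687/657)^(1/3)
    = 1.44 × 10⁵ km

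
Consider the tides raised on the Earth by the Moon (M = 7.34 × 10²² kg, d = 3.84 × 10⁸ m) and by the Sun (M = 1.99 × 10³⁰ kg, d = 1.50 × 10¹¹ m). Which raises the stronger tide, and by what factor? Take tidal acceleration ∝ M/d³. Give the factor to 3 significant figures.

Compare M/d³ for the two perturbers:
The Moon: (7.34 × 10²²) / (3.84 × 10⁸)³ = 1.296 × 10⁻³
The Sun: (1.99 × 10³⁰) / (1.50 × 10¹¹)³ = 5.896 × 10⁻⁴
Ratio (larger/smaller) = 2.20

The Moon, by a factor of ≈ 2.20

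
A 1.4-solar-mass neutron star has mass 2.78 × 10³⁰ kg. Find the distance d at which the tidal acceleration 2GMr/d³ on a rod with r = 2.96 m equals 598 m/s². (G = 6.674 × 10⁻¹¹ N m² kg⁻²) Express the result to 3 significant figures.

2GMr/d³ = a_tidal  ⇒  d = (2GMr / a_tidal)^(1/3)
d = (2 × 6.674×10⁻¹¹ × (2.78 × 10³⁰) × (2.96) / (598))^(1/3)
  = 1.22 × 10⁶ m

1.22 × 10⁶ m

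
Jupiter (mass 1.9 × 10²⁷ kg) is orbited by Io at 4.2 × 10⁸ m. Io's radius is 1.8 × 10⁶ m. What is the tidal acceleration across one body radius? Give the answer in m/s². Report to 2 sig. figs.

Δa = 2GMr/d³
   = 2 × (6.674 × 10⁻¹¹) × (1.9 × 10²⁷) × (1.8 × 10⁶) / (4.2 × 10⁸)³
   = 6.2 × 10⁻³ m/s²

6.2 × 10⁻³ m/s²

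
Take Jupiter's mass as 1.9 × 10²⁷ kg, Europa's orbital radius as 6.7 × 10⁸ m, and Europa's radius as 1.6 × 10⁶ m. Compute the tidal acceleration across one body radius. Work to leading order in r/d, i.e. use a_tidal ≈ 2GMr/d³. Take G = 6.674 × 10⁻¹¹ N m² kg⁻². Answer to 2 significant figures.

Δa = 2GMr/d³
   = 2 × (6.674 × 10⁻¹¹) × (1.9 × 10²⁷) × (1.6 × 10⁶) / (6.7 × 10⁸)³
   = 1.3 × 10⁻³ m/s²

1.3 × 10⁻³ m/s²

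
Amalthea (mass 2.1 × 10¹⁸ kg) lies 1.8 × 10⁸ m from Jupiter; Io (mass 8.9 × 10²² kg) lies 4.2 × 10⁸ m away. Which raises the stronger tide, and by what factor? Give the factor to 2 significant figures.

Io, by a factor of ≈ 3300

Tidal acceleration ∝ M/d³, so compare M/d³ for each.
Amalthea: (2.1 × 10¹⁸) / (1.8 × 10⁸)³ = 3.601 × 10⁻⁷
Io: (8.9 × 10²²) / (4.2 × 10⁸)³ = 1.201 × 10⁻³
Ratio (larger/smaller) = 3300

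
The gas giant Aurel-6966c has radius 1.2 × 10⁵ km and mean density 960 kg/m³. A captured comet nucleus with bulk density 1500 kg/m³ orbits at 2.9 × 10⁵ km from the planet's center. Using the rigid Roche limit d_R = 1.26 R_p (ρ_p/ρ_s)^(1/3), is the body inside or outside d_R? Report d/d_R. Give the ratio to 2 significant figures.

outside; d/d_R ≈ 2.2

d_R = 1.26 × (1.2 × 10⁵ km) × (960/1500)^(1/3) = 1.303 × 10⁵ km
d/d_R = (2.9 × 10⁵) / (1.303 × 10⁵) = 2.2
Since d/d_R > 1, the body is outside the Roche limit.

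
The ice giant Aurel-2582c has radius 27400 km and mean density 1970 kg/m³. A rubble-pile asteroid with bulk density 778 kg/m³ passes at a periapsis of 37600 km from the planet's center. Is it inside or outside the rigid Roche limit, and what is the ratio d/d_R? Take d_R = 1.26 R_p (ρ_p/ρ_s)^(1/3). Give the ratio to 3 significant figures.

d_R = 1.26 × (27400 km) × (1970/778)^(1/3) = 47060 km
d/d_R = (37600) / (47060) = 0.799
Since d/d_R < 1, the body is inside the Roche limit.

inside; d/d_R ≈ 0.799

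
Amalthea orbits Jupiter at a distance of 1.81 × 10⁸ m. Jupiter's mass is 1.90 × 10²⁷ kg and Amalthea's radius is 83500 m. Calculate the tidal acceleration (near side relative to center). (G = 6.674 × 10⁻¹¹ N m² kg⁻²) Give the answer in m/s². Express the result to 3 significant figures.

The tidal stretch is the gradient of GM/d² times the body's extent r, hence the 1/d³ dependence.
Δg = 2GMr/d³
   = 2 × (6.674 × 10⁻¹¹) × (1.90 × 10²⁷) × (83500) / (1.81 × 10⁸)³
   = 3.57 × 10⁻³ m/s²

3.57 × 10⁻³ m/s²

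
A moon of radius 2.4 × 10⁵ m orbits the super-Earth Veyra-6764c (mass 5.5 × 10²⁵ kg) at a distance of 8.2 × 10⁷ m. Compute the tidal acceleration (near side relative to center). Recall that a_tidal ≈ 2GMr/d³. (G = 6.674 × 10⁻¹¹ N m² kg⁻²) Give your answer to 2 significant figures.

3.2 × 10⁻³ m/s²

Δa = 2GMr/d³
   = 2 × (6.674 × 10⁻¹¹) × (5.5 × 10²⁵) × (2.4 × 10⁵) / (8.2 × 10⁷)³
   = 3.2 × 10⁻³ m/s²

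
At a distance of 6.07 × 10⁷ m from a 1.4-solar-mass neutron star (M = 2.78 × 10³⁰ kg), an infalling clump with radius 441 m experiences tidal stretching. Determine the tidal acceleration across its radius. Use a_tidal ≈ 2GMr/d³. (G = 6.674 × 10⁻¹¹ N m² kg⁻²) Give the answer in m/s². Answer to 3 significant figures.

7.32 × 10⁻¹ m/s²

Δg = 2GMr/d³
   = 2 × (6.674 × 10⁻¹¹) × (2.78 × 10³⁰) × (441) / (6.07 × 10⁷)³
   = 7.32 × 10⁻¹ m/s²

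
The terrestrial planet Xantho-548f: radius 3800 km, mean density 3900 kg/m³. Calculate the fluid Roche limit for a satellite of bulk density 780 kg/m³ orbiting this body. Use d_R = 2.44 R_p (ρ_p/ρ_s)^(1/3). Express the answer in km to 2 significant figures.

d_R = 2.44 × 3800 km × (3900/780)^(1/3)
    = 16000 km

16000 km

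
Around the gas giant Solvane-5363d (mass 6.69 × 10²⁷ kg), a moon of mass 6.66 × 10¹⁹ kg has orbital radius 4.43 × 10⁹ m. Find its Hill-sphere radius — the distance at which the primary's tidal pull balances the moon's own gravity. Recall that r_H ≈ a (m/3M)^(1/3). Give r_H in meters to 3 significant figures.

6.61 × 10⁶ m

r_H ≈ a (m/3M)^(1/3)
    = (4.43 × 10⁹) × (6.66 × 10¹⁹ / (3 × 6.69 × 10²⁷))^(1/3)
    = 6.61 × 10⁶ m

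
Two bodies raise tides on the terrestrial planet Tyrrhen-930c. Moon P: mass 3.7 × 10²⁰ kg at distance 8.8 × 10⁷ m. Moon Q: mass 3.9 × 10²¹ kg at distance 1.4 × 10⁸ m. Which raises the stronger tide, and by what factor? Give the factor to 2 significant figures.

Compare M/d³ for the two perturbers:
Moon P: (3.7 × 10²⁰) / (8.8 × 10⁷)³ = 5.429 × 10⁻⁴
Moon Q: (3.9 × 10²¹) / (1.4 × 10⁸)³ = 1.421 × 10⁻³
Ratio (larger/smaller) = 2.6

Moon Q, by a factor of ≈ 2.6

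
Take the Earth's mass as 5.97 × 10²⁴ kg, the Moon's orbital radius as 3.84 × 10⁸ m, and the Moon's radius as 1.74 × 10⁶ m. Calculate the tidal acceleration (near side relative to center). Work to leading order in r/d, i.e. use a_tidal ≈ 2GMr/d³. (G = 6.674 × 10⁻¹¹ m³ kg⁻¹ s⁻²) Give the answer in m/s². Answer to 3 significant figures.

Δg = 2GMr/d³
   = 2 × (6.674 × 10⁻¹¹) × (5.97 × 10²⁴) × (1.74 × 10⁶) / (3.84 × 10⁸)³
   = 2.45 × 10⁻⁵ m/s²

2.45 × 10⁻⁵ m/s²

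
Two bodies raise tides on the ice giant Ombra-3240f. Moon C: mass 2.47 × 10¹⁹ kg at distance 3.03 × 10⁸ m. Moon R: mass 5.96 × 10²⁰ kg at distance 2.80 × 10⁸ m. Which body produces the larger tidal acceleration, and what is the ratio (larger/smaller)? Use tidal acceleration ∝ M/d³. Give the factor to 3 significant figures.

Moon R, by a factor of ≈ 30.6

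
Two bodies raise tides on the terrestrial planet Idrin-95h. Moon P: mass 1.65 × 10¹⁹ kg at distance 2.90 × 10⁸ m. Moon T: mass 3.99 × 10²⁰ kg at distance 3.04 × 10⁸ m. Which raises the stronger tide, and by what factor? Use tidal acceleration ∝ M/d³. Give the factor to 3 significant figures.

The tide-raising term goes as M/d³ (the gradient of a 1/d² field).
Moon P: (1.65 × 10¹⁹) / (2.90 × 10⁸)³ = 6.765 × 10⁻⁷
Moon T: (3.99 × 10²⁰) / (3.04 × 10⁸)³ = 1.420 × 10⁻⁵
Ratio (larger/smaller) = 21.0

Moon T, by a factor of ≈ 21.0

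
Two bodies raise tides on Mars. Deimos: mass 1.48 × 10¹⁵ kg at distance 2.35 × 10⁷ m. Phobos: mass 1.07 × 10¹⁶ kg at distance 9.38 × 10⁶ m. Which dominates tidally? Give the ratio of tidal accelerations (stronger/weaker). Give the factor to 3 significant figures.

Phobos, by a factor of ≈ 114

The tide-raising term goes as M/d³ (the gradient of a 1/d² field).
Deimos: (1.48 × 10¹⁵) / (2.35 × 10⁷)³ = 1.140 × 10⁻⁷
Phobos: (1.07 × 10¹⁶) / (9.38 × 10⁶)³ = 1.297 × 10⁻⁵
Ratio (larger/smaller) = 114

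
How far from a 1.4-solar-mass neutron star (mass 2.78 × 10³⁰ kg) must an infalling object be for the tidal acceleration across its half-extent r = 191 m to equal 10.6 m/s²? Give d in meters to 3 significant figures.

1.88 × 10⁷ m

2GMr/d³ = a_tidal  ⇒  d = (2GMr / a_tidal)^(1/3)
d = (2 × 6.674×10⁻¹¹ × (2.78 × 10³⁰) × (191) / (10.6))^(1/3)
  = 1.88 × 10⁷ m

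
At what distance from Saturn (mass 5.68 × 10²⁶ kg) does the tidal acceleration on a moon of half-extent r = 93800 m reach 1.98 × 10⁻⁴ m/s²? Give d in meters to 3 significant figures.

3.30 × 10⁸ m

2GMr/d³ = a_tidal  ⇒  d = (2GMr / a_tidal)^(1/3)
d = (2 × 6.674×10⁻¹¹ × (5.68 × 10²⁶) × (93800) / (1.98 × 10⁻⁴))^(1/3)
  = 3.30 × 10⁸ m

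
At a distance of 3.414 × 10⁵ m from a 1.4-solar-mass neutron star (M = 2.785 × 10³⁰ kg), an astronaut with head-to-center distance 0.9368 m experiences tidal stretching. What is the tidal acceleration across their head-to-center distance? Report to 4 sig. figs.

Differencing GM/(d−r)² and GM/d² to first order in r/d gives 2GMr/d³.
Δa = 2GMr/d³
   = 2 × (6.674 × 10⁻¹¹) × (2.785 × 10³⁰) × (0.9368) / (3.414 × 10⁵)³
   = 8.752 × 10³ m/s²

8.752 × 10³ m/s²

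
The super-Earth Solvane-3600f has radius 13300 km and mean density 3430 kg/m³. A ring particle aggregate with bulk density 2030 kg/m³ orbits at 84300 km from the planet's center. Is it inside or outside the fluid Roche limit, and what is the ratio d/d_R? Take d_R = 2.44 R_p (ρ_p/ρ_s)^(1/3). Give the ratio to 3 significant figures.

d_R = 2.44 × (13300 km) × (3430/2030)^(1/3) = 38650 km
d/d_R = (84300) / (38650) = 2.18
Since d/d_R > 1, the body is outside the Roche limit.

outside; d/d_R ≈ 2.18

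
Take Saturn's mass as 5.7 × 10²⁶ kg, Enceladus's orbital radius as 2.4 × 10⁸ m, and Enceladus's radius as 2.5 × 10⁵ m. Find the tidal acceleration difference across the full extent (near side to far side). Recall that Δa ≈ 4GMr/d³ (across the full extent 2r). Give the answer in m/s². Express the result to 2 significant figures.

Differencing GM/(d−r)² and GM/(d+r)² to first order in r/d gives 4GMr/d³.
Δa = 4GMr/d³
   = 4 × (6.674 × 10⁻¹¹) × (5.7 × 10²⁶) × (2.5 × 10⁵) / (2.4 × 10⁸)³
   = 2.8 × 10⁻³ m/s²

2.8 × 10⁻³ m/s²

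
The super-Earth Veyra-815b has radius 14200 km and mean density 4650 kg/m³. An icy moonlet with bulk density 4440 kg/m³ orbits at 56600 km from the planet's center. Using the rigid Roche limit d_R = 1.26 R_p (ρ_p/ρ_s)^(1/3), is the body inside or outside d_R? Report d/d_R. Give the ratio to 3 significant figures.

outside; d/d_R ≈ 3.12

d_R = 1.26 × (14200 km) × (4650/4440)^(1/3) = 18170 km
d/d_R = (56600) / (18170) = 3.12
Since d/d_R > 1, the body is outside the Roche limit.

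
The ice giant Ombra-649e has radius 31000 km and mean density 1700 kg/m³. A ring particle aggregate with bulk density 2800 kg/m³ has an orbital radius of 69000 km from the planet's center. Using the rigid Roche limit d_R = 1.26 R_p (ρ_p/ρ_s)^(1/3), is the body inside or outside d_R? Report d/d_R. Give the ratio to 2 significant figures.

outside; d/d_R ≈ 2.1

d_R = 1.26 × (31000 km) × (1700/2800)^(1/3) = 33070 km
d/d_R = (69000) / (33070) = 2.1
Since d/d_R > 1, the body is outside the Roche limit.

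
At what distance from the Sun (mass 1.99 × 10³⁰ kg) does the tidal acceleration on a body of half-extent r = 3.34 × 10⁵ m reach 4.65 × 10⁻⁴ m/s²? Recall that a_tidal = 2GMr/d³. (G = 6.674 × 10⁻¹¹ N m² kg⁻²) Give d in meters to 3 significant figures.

5.76 × 10⁹ m

2GMr/d³ = a_tidal  ⇒  d = (2GMr / a_tidal)^(1/3)
d = (2 × 6.674×10⁻¹¹ × (1.99 × 10³⁰) × (3.34 × 10⁵) / (4.65 × 10⁻⁴))^(1/3)
  = 5.76 × 10⁹ m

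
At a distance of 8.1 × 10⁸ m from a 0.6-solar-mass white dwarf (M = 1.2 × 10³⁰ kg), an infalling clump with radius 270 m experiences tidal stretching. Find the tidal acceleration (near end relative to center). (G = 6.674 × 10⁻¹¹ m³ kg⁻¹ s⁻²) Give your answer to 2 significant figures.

Δg = 2GMr/d³
   = 2 × (6.674 × 10⁻¹¹) × (1.2 × 10³⁰) × (270) / (8.1 × 10⁸)³
   = 8.1 × 10⁻⁵ m/s²

8.1 × 10⁻⁵ m/s²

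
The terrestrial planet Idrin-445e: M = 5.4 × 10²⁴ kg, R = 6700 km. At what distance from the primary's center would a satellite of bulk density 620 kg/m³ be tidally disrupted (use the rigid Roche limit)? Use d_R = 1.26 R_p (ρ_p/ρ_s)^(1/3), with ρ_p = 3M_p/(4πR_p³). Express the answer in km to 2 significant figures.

ρ_p = 3M_p/(4πR_p³) = 3 × (5.4 × 10²⁴) / (4π × (6.7 × 10⁶ m)³) = 4300 kg/m³
d_R = 1.26 × 6700 km × (4300/620)^(1/3)
    = 16000 km

16000 km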